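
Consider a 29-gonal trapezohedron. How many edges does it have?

116

The n-trapezohedron (dual of the n-antiprism) has V = 2·29 + 2 = 60, E = 4·29 = 116, F = 2·29 = 58.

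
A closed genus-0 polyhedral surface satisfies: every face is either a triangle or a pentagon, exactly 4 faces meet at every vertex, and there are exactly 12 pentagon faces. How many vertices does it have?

Let x be the number of triangles; then F = 12 + x.
Edge–face incidences: 2E = 5·12 + 3·x = 60 + 3x.
Every vertex has degree 4, so 4V = 2E.
Euler: V − E + F = 2 ⇒ (2E)/4 − E + (12 + x) = 2.
Multiply by 8: 2·(2E) − 4·(2E) + 8·(12 + x) = 16, i.e. 96 + 8x − 2·(60 + 3x) = 16.
Collecting terms: 2x − 24 = 16, so 2x = 40, so x = 20.
Then 2E = 60 + 3·20 = 120, so E = 60, V = 2E/4 = 30, F = 12 + 20 = 32.

30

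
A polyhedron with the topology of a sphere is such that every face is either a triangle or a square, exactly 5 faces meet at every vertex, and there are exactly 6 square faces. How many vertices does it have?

24

Let x be the number of triangles; then F = 6 + x.
Edge–face incidences: 2E = 4·6 + 3·x = 24 + 3x.
Every vertex has degree 5, so 5V = 2E.
Euler: V − E + F = 2 ⇒ (2E)/5 − E + (6 + x) = 2.
Multiply by 10: 2·(2E) − 5·(2E) + 10·(6 + x) = 20, i.e. 60 + 10x − 3·(24 + 3x) = 20.
Collecting terms: x − 12 = 20, so x = 32.
Then 2E = 24 + 3·32 = 120, so E = 60, V = 2E/5 = 24, F = 6 + 32 = 38.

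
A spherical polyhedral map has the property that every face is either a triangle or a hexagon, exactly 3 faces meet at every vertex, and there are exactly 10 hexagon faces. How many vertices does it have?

24

Let x be the number of triangles; then F = 10 + x.
Edge–face incidences: 2E = 6·10 + 3·x = 60 + 3x.
Every vertex has degree 3, so 3V = 2E.
Euler: V − E + F = 2 ⇒ (2E)/3 − E + (10 + x) = 2.
Multiply by 6: 2·(2E) − 3·(2E) + 6·(10 + x) = 12, i.e. 60 + 6x − (60 + 3x) = 12.
Collecting terms: 3x = 12, so x = 4.
Then 2E = 60 + 3·4 = 72, so E = 36, V = 2E/3 = 24, F = 10 + 4 = 14.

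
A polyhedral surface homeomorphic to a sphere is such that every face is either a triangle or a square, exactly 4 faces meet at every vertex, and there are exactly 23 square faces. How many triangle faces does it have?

Let x be the number of triangles; then F = 23 + x.
Edge–face incidences: 2E = 4·23 + 3·x = 92 + 3x.
Every vertex has degree 4, so 4V = 2E.
Euler: V − E + F = 2 ⇒ (2E)/4 − E + (23 + x) = 2.
Multiply by 8: 2·(2E) − 4·(2E) + 8·(23 + x) = 16, i.e. 184 + 8x − 2·(92 + 3x) = 16.
Collecting terms: 2x = 16, so x = 8.
Then 2E = 92 + 3·8 = 116, so E = 58, V = 2E/4 = 29, F = 23 + 8 = 31.

8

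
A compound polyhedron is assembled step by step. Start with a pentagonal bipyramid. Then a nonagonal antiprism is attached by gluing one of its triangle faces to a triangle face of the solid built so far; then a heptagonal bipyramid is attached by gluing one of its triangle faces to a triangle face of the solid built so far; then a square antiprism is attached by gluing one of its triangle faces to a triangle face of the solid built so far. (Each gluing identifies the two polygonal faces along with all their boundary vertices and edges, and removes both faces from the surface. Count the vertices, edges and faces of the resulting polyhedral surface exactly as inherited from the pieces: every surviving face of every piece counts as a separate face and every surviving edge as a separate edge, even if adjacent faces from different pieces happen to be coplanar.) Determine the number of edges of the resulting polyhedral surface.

A pentagonal bipyramid: V=7, E=15, F=10.
Attach a nonagonal antiprism (V=18, E=36, F=20) along a 3-gon: merge 3 vertices and 3 edges, delete both glued faces → V=22, E=48, F=28.
Attach a heptagonal bipyramid (V=9, E=21, F=14) along a 3-gon: merge 3 vertices and 3 edges, delete both glued faces → V=28, E=66, F=40.
Attach a square antiprism (V=8, E=16, F=10) along a 3-gon: merge 3 vertices and 3 edges, delete both glued faces → V=33, E=79, F=48.
Check: V − E + F = 33 − 79 + 48 = 2.

79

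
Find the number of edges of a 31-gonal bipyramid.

93

A bipyramid over an n-gon has 2n triangular faces and n + 2 vertices: V = 31 + 2 = 33, E = 3·31 = 93, F = 2·31 = 62.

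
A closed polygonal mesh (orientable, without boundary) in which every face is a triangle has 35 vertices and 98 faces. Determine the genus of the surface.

Every face is a triangle, so 2E = 3·98 = 294, giving E = 147.
χ = V − E + F = 35 − 147 + 98 = -14.
For a closed orientable surface χ = 2 − 2g, so g = (2 − (-14))/2 = 8.

8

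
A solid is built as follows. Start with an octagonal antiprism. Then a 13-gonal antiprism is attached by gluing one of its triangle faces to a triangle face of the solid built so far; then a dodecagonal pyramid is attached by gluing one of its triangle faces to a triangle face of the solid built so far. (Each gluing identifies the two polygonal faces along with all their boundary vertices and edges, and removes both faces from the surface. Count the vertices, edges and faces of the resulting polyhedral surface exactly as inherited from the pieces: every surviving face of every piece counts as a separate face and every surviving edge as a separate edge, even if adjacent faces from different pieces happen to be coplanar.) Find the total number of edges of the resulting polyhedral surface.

An octagonal antiprism: V=16, E=32, F=18.
Attach a 13-gonal antiprism (V=26, E=52, F=28) along a 3-gon: merge 3 vertices and 3 edges, delete both glued faces → V=39, E=81, F=44.
Attach a dodecagonal pyramid (V=13, E=24, F=13) along a 3-gon: merge 3 vertices and 3 edges, delete both glued faces → V=49, E=102, F=55.
Check: V − E + F = 49 − 102 + 55 = 2.

102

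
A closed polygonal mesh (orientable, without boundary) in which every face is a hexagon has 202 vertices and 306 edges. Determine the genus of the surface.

2

Every face is a hexagon and each edge borders two faces, so 6F = 2·306, giving F = 102.
χ = V − E + F = 202 − 306 + 102 = -2.
For a closed orientable surface χ = 2 − 2g, so g = (2 − (-2))/2 = 2.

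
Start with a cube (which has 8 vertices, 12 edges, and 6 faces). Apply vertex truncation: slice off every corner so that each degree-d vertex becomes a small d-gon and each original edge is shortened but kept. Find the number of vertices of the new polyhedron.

Truncation replaces each original edge-end by a new vertex, so V′ = 2E = 24.
Each original edge survives, and each old vertex of degree d contributes d new edges; summing degrees gives Σd = 2E, so E′ = E + 2E = 3E = 36.
Each original face survives and each original vertex becomes one new face: F′ = F + V = 14.

24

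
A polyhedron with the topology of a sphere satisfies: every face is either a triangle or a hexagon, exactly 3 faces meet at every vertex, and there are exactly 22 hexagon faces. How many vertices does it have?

Let x be the number of triangles; then F = 22 + x.
Edge–face incidences: 2E = 6·22 + 3·x = 132 + 3x.
Every vertex has degree 3, so 3V = 2E.
Euler: V − E + F = 2 ⇒ (2E)/3 − E + (22 + x) = 2.
Multiply by 6: 2·(2E) − 3·(2E) + 6·(22 + x) = 12, i.e. 132 + 6x − (132 + 3x) = 12.
Collecting terms: 3x = 12, so x = 4.
Then 2E = 132 + 3·4 = 144, so E = 72, V = 2E/3 = 48, F = 22 + 4 = 26.

48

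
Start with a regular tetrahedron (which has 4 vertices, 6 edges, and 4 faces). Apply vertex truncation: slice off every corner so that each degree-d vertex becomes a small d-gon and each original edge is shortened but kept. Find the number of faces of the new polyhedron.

8

Truncation replaces each original edge-end by a new vertex, so V′ = 2E = 12.
Each original edge survives, and each old vertex of degree d contributes d new edges; summing degrees gives Σd = 2E, so E′ = E + 2E = 3E = 18.
Each original face survives and each original vertex becomes one new face: F′ = F + V = 8.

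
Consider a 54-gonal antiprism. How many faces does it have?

An antiprism on an n-gon has two n-gon caps and 2n triangles: V = 2·54 = 108, E = 4·54 = 216, F = 2·54 + 2 = 110.
Check: V − E + F = 108 − 216 + 110 = 2.

110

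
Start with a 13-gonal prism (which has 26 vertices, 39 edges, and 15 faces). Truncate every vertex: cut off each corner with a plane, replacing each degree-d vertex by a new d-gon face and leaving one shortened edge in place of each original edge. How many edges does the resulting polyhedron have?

Truncation replaces each original edge-end by a new vertex, so V′ = 2E = 78.
Each original edge survives, and each old vertex of degree d contributes d new edges; summing degrees gives Σd = 2E, so E′ = E + 2E = 3E = 117.
Each original face survives and each original vertex becomes one new face: F′ = F + V = 41.

117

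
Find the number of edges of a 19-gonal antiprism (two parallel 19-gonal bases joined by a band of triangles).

76

An antiprism on an n-gon has two n-gon caps and 2n triangles: V = 2·19 = 38, E = 4·19 = 76, F = 2·19 + 2 = 40.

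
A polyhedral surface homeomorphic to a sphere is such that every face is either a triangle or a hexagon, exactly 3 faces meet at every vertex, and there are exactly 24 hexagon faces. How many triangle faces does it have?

Let x be the number of triangles; then F = 24 + x.
Edge–face incidences: 2E = 6·24 + 3·x = 144 + 3x.
Every vertex has degree 3, so 3V = 2E.
Euler: V − E + F = 2 ⇒ (2E)/3 − E + (24 + x) = 2.
Multiply by 6: 2·(2E) − 3·(2E) + 6·(24 + x) = 12, i.e. 144 + 6x − (144 + 3x) = 12.
Collecting terms: 3x = 12, so x = 4.
Then 2E = 144 + 3·4 = 156, so E = 78, V = 2E/3 = 52, F = 24 + 4 = 28.

4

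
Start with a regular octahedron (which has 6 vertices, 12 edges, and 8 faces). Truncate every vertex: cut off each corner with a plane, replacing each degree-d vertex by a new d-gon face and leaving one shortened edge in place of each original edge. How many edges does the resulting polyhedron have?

36

Truncation replaces each original edge-end by a new vertex, so V′ = 2E = 24.
Each original edge survives, and each old vertex of degree d contributes d new edges; summing degrees gives Σd = 2E, so E′ = E + 2E = 3E = 36.
Each original face survives and each original vertex becomes one new face: F′ = F + V = 14.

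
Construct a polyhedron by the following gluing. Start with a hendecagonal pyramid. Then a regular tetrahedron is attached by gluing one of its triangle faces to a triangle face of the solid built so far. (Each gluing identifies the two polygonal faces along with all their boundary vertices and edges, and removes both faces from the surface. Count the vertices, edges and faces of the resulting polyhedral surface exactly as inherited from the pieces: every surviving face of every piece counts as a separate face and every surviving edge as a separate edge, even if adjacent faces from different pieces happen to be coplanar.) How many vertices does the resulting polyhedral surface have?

A hendecagonal pyramid: V=12, E=22, F=12.
Attach a regular tetrahedron (V=4, E=6, F=4) along a 3-gon: merge 3 vertices and 3 edges, delete both glued faces → V=13, E=25, F=14.
Check: V − E + F = 13 − 25 + 14 = 2.

13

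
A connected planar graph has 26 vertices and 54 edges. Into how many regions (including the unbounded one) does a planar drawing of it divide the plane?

30

Euler's formula for a connected plane graph: V − E + F = 2, so F = 2 − 26 + 54 = 30.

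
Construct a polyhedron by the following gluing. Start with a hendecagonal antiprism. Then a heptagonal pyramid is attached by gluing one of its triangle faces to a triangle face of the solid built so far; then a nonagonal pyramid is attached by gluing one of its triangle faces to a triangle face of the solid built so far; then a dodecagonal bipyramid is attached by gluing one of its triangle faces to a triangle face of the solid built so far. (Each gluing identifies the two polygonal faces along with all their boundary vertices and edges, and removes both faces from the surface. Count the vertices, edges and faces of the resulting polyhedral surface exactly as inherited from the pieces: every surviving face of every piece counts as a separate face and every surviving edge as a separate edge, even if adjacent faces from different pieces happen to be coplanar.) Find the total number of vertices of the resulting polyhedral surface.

45

A hendecagonal antiprism: V=22, E=44, F=24.
Attach a heptagonal pyramid (V=8, E=14, F=8) along a 3-gon: merge 3 vertices and 3 edges, delete both glued faces → V=27, E=55, F=30.
Attach a nonagonal pyramid (V=10, E=18, F=10) along a 3-gon: merge 3 vertices and 3 edges, delete both glued faces → V=34, E=70, F=38.
Attach a dodecagonal bipyramid (V=14, E=36, F=24) along a 3-gon: merge 3 vertices and 3 edges, delete both glued faces → V=45, E=103, F=60.
Check: V − E + F = 45 − 103 + 60 = 2.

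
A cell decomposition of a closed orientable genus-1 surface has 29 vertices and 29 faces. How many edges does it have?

For a closed orientable surface of genus 1, χ = 2 − 2·1 = 0.
E = V + F − (0) = 29 + 29 − (0) = 58.

58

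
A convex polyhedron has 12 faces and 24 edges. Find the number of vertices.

Here V − E + F = 2.
V = 2 + E − F = 2 + 24 − 12 = 14.

14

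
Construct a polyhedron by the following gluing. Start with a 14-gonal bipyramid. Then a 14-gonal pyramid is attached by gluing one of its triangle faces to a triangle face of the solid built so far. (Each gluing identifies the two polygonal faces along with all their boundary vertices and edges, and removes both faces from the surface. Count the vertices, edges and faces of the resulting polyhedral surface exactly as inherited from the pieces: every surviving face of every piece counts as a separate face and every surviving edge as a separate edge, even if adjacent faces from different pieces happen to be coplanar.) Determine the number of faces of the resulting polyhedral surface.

41

A 14-gonal bipyramid: V=16, E=42, F=28.
Attach a 14-gonal pyramid (V=15, E=28, F=15) along a 3-gon: merge 3 vertices and 3 edges, delete both glued faces → V=28, E=67, F=41.
Check: V − E + F = 28 − 67 + 41 = 2.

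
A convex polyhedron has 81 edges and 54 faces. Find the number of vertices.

29

Here V − E + F = 2.
V = 2 + E − F = 2 + 81 − 54 = 29.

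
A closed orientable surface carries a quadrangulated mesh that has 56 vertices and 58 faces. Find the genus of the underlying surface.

Every face is a square, so 2E = 4·58 = 232, giving E = 116.
χ = V − E + F = 56 − 116 + 58 = -2.
For a closed orientable surface χ = 2 − 2g, so g = (2 − (-2))/2 = 2.

2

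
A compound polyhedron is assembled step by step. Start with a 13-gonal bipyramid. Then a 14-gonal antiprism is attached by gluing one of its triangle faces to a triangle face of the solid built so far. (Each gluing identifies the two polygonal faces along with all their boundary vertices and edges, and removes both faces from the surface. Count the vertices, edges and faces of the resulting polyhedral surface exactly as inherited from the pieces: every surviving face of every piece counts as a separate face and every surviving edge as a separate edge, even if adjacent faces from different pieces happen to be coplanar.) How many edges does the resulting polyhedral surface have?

92

A 13-gonal bipyramid: V=15, E=39, F=26.
Attach a 14-gonal antiprism (V=28, E=56, F=30) along a 3-gon: merge 3 vertices and 3 edges, delete both glued faces → V=40, E=92, F=54.
Check: V − E + F = 40 − 92 + 54 = 2.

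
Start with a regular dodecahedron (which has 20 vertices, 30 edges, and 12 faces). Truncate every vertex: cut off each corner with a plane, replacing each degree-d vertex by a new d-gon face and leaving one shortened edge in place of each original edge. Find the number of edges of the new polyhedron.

Truncation replaces each original edge-end by a new vertex, so V′ = 2E = 60.
Each original edge survives, and each old vertex of degree d contributes d new edges; summing degrees gives Σd = 2E, so E′ = E + 2E = 3E = 90.
Each original face survives and each original vertex becomes one new face: F′ = F + V = 32.

90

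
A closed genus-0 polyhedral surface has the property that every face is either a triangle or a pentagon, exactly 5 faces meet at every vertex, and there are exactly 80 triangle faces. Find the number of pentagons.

12

Let x be the number of pentagons; then F = 80 + x.
Edge–face incidences: 2E = 3·80 + 5·x = 240 + 5x.
Every vertex has degree 5, so 5V = 2E.
Euler: V − E + F = 2 ⇒ (2E)/5 − E + (80 + x) = 2.
Multiply by 10: 2·(2E) − 5·(2E) + 10·(80 + x) = 20, i.e. 800 + 10x − 3·(240 + 5x) = 20.
Collecting terms: −5x + 80 = 20, so −5x = −60, so x = 12.
Then 2E = 240 + 5·12 = 300, so E = 150, V = 2E/5 = 60, F = 80 + 12 = 92.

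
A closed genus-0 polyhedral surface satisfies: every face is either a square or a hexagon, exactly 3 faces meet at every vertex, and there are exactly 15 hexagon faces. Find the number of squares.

Let x be the number of squares; then F = 15 + x.
Edge–face incidences: 2E = 6·15 + 4·x = 90 + 4x.
Every vertex has degree 3, so 3V = 2E.
Euler: V − E + F = 2 ⇒ (2E)/3 − E + (15 + x) = 2.
Multiply by 6: 2·(2E) − 3·(2E) + 6·(15 + x) = 12, i.e. 90 + 6x − (90 + 4x) = 12.
Collecting terms: 2x = 12, so x = 6.
Then 2E = 90 + 4·6 = 114, so E = 57, V = 2E/3 = 38, F = 15 + 6 = 21.

6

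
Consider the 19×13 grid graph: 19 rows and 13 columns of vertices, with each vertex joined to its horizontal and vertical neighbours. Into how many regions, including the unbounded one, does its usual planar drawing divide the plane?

The grid has V = 19·13 = 247 vertices and E = 19·12 + 13·18 = 462 edges.
F = 2 − V + E = 2 − 247 + 462 = 217.

217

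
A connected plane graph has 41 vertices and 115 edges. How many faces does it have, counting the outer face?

76

Euler's formula for a connected plane graph: V − E + F = 2, so F = 2 − 41 + 115 = 76.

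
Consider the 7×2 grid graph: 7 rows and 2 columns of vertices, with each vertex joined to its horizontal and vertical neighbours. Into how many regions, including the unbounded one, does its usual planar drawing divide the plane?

7

The grid has V = 7·2 = 14 vertices and E = 7·1 + 2·6 = 19 edges.
F = 2 − V + E = 2 − 14 + 19 = 7.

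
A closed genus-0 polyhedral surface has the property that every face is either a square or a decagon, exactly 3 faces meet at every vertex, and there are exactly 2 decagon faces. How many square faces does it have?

10

Let x be the number of squares; then F = 2 + x.
Edge–face incidences: 2E = 10·2 + 4·x = 20 + 4x.
Every vertex has degree 3, so 3V = 2E.
Euler: V − E + F = 2 ⇒ (2E)/3 − E + (2 + x) = 2.
Multiply by 6: 2·(2E) − 3·(2E) + 6·(2 + x) = 12, i.e. 12 + 6x − (20 + 4x) = 12.
Collecting terms: 2x − 8 = 12, so 2x = 20, so x = 10.
Then 2E = 20 + 4·10 = 60, so E = 30, V = 2E/3 = 20, F = 2 + 10 = 12.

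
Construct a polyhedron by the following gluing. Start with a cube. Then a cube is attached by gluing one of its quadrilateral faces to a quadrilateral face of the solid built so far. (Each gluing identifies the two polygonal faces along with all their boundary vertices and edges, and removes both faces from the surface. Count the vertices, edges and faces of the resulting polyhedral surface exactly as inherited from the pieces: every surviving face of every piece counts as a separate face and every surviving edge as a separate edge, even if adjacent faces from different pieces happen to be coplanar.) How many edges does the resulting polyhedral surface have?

20

A cube: V=8, E=12, F=6.
Attach a cube (V=8, E=12, F=6) along a 4-gon: merge 4 vertices and 4 edges, delete both glued faces → V=12, E=20, F=10.
Check: V − E + F = 12 − 20 + 10 = 2.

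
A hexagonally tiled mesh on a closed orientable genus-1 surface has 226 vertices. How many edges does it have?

χ = 2 − 2·1 = 0, and every face is a hexagon so 6F = 2E.
V − E + F = 0 with E = 6F/2 gives 226 − (6/2 − 1)·F = 0, so F = 113 and E = 339.

339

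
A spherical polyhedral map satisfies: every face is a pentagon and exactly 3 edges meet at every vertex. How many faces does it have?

12

Each face has 5 edges and each edge borders two faces, so 2E = 5F.
Each vertex has degree 3, so 3V = 2E and hence V = 5F/3.
Euler: V − E + F = 2 ⇒ (5F/3) − (5F/2) + F = 2.
Multiply by 6: (10 − 15 + 6)F = 12, i.e. 1F = 12.
So F = 12, E = 5·12/2 = 30, V = 5·12/3 = 20.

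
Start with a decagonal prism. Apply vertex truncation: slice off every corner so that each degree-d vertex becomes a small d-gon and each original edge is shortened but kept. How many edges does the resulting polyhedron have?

The base solid has V = 20, E = 30, F = 12.
Truncation replaces each original edge-end by a new vertex, so V′ = 2E = 60.
Each original edge survives, and each old vertex of degree d contributes d new edges; summing degrees gives Σd = 2E, so E′ = E + 2E = 3E = 90.
Each original face survives and each original vertex becomes one new face: F′ = F + V = 32.

90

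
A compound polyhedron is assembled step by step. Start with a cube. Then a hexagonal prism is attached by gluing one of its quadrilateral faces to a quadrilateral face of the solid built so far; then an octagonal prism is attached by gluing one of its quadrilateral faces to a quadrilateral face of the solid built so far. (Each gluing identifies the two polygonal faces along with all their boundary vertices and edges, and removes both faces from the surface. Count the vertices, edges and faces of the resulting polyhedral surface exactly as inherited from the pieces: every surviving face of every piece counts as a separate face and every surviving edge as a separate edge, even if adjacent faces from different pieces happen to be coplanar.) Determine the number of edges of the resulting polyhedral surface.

A cube: V=8, E=12, F=6.
Attach a hexagonal prism (V=12, E=18, F=8) along a 4-gon: merge 4 vertices and 4 edges, delete both glued faces → V=16, E=26, F=12.
Attach an octagonal prism (V=16, E=24, F=10) along a 4-gon: merge 4 vertices and 4 edges, delete both glued faces → V=28, E=46, F=20.
Check: V − E + F = 28 − 46 + 20 = 2.

46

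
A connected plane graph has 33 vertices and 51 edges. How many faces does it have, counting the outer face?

Euler's formula for a connected plane graph: V − E + F = 2, so F = 2 − 33 + 51 = 20.

20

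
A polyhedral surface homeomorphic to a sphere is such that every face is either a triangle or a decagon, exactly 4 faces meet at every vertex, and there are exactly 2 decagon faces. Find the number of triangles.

Let x be the number of triangles; then F = 2 + x.
Edge–face incidences: 2E = 10·2 + 3·x = 20 + 3x.
Every vertex has degree 4, so 4V = 2E.
Euler: V − E + F = 2 ⇒ (2E)/4 − E + (2 + x) = 2.
Multiply by 8: 2·(2E) − 4·(2E) + 8·(2 + x) = 16, i.e. 16 + 8x − 2·(20 + 3x) = 16.
Collecting terms: 2x − 24 = 16, so 2x = 40, so x = 20.
Then 2E = 20 + 3·20 = 80, so E = 40, V = 2E/4 = 20, F = 2 + 20 = 22.

20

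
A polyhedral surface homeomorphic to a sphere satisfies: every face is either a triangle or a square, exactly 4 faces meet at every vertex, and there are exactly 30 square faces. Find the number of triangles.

8

Let x be the number of triangles; then F = 30 + x.
Edge–face incidences: 2E = 4·30 + 3·x = 120 + 3x.
Every vertex has degree 4, so 4V = 2E.
Euler: V − E + F = 2 ⇒ (2E)/4 − E + (30 + x) = 2.
Multiply by 8: 2·(2E) − 4·(2E) + 8·(30 + x) = 16, i.e. 240 + 8x − 2·(120 + 3x) = 16.
Collecting terms: 2x = 16, so x = 8.
Then 2E = 120 + 3·8 = 144, so E = 72, V = 2E/4 = 36, F = 30 + 8 = 38.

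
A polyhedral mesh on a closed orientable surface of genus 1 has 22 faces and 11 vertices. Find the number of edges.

33

For a closed orientable surface of genus 1, χ = 2 − 2·1 = 0.
E = V + F − (0) = 11 + 22 − (0) = 33.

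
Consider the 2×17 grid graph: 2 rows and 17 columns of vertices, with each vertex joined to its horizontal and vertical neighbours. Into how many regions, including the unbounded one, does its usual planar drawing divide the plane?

17

The grid has V = 2·17 = 34 vertices and E = 2·16 + 17·1 = 49 edges.
F = 2 − V + E = 2 − 34 + 49 = 17.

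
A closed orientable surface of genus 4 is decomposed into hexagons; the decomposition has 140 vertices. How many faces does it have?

73

χ = 2 − 2·4 = -6, and every face is a hexagon so 6F = 2E.
V − E + F = -6 with E = 6F/2 gives 140 − (6/2 − 1)·F = -6, so F = 73 and E = 219.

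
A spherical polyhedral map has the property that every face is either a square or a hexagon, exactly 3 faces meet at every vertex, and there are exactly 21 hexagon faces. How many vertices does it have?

Let x be the number of squares; then F = 21 + x.
Edge–face incidences: 2E = 6·21 + 4·x = 126 + 4x.
Every vertex has degree 3, so 3V = 2E.
Euler: V − E + F = 2 ⇒ (2E)/3 − E + (21 + x) = 2.
Multiply by 6: 2·(2E) − 3·(2E) + 6·(21 + x) = 12, i.e. 126 + 6x − (126 + 4x) = 12.
Collecting terms: 2x = 12, so x = 6.
Then 2E = 126 + 4·6 = 150, so E = 75, V = 2E/3 = 50, F = 21 + 6 = 27.

50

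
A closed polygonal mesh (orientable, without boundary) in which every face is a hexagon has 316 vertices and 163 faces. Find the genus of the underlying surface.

Every face is a hexagon, so 2E = 6·163 = 978, giving E = 489.
χ = V − E + F = 316 − 489 + 163 = -10.
For a closed orientable surface χ = 2 − 2g, so g = (2 − (-10))/2 = 6.

6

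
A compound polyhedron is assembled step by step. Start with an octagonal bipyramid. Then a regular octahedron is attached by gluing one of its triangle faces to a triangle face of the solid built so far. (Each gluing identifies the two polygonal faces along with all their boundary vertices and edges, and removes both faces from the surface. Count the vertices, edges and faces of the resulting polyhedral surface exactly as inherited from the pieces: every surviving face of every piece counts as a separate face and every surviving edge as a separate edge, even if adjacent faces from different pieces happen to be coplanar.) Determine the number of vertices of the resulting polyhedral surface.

13

An octagonal bipyramid: V=10, E=24, F=16.
Attach a regular octahedron (V=6, E=12, F=8) along a 3-gon: merge 3 vertices and 3 edges, delete both glued faces → V=13, E=33, F=22.
Check: V − E + F = 13 − 33 + 22 = 2.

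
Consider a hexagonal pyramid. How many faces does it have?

7

A pyramid on an n-gon base has one n-gon and n triangles: V = 6 + 1 = 7, E = 2·6 = 12, F = 6 + 1 = 7.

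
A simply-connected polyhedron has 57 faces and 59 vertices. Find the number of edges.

114

Here V − E + F = 2.
E = V + F − (2) = 59 + 57 − (2) = 114.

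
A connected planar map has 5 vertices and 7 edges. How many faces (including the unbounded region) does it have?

4

Euler's formula for a connected plane graph: V − E + F = 2, so F = 2 − 5 + 7 = 4.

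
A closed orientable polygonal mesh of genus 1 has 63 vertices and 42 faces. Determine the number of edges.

For a closed orientable surface of genus 1, χ = 2 − 2·1 = 0.
E = V + F − (0) = 63 + 42 − (0) = 105.

105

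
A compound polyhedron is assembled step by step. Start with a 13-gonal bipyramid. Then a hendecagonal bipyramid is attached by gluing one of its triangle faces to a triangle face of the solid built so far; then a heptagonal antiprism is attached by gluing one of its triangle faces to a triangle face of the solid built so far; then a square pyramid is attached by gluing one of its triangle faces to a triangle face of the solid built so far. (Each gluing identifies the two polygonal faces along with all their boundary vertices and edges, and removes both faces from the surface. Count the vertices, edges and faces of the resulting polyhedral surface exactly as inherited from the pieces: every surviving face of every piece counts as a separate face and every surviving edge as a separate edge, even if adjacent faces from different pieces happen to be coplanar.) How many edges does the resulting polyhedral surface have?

99

A 13-gonal bipyramid: V=15, E=39, F=26.
Attach a hendecagonal bipyramid (V=13, E=33, F=22) along a 3-gon: merge 3 vertices and 3 edges, delete both glued faces → V=25, E=69, F=46.
Attach a heptagonal antiprism (V=14, E=28, F=16) along a 3-gon: merge 3 vertices and 3 edges, delete both glued faces → V=36, E=94, F=60.
Attach a square pyramid (V=5, E=8, F=5) along a 3-gon: merge 3 vertices and 3 edges, delete both glued faces → V=38, E=99, F=63.
Check: V − E + F = 38 − 99 + 63 = 2.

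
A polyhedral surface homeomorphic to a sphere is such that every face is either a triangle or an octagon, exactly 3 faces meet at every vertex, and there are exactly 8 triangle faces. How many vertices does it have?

24

Let x be the number of octagons; then F = 8 + x.
Edge–face incidences: 2E = 3·8 + 8·x = 24 + 8x.
Every vertex has degree 3, so 3V = 2E.
Euler: V − E + F = 2 ⇒ (2E)/3 − E + (8 + x) = 2.
Multiply by 6: 2·(2E) − 3·(2E) + 6·(8 + x) = 12, i.e. 48 + 6x − (24 + 8x) = 12.
Collecting terms: −2x + 24 = 12, so −2x = −12, so x = 6.
Then 2E = 24 + 8·6 = 72, so E = 36, V = 2E/3 = 24, F = 8 + 6 = 14.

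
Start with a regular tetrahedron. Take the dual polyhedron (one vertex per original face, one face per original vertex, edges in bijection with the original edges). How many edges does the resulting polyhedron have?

6

The base solid has V = 4, E = 6, F = 4.
The dual swaps V and F and preserves E: V′ = F = 4, E′ = E = 6, F′ = V = 4.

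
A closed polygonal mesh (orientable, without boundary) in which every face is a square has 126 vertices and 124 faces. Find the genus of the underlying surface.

Every face is a square, so 2E = 4·124 = 496, giving E = 248.
χ = V − E + F = 126 − 248 + 124 = 2.
For a closed orientable surface χ = 2 − 2g, so g = (2 − (2))/2 = 0.

0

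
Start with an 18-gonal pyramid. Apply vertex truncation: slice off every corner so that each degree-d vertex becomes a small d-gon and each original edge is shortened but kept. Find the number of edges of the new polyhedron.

The base solid has V = 19, E = 36, F = 19.
Truncation replaces each original edge-end by a new vertex, so V′ = 2E = 72.
Each original edge survives, and each old vertex of degree d contributes d new edges; summing degrees gives Σd = 2E, so E′ = E + 2E = 3E = 108.
Each original face survives and each original vertex becomes one new face: F′ = F + V = 38.

108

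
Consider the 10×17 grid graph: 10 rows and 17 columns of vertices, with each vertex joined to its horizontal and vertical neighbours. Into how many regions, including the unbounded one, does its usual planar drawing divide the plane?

The grid has V = 10·17 = 170 vertices and E = 10·16 + 17·9 = 313 edges.
F = 2 − V + E = 2 − 170 + 313 = 145.

145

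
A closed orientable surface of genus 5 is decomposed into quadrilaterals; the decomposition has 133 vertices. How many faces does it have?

141

χ = 2 − 2·5 = -8, and every face is a square so 4F = 2E.
V − E + F = -8 with E = 4F/2 gives 133 − (4/2 − 1)·F = -8, so F = 141 and E = 282.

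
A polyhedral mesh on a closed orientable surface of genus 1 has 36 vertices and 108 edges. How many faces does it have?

72

For a closed orientable surface of genus 1, χ = 2 − 2·1 = 0.
F = 0 − V + E = 0 − 36 + 108 = 72.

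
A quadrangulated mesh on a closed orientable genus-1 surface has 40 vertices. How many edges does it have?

χ = 2 − 2·1 = 0, and every face is a square so 4F = 2E.
V − E + F = 0 with E = 4F/2 gives 40 − (4/2 − 1)·F = 0, so F = 40 and E = 80.

80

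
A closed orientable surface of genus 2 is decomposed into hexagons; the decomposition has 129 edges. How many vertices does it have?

χ = 2 − 2·2 = -2, and every face is a hexagon so 6F = 2E.
F = 2E/6 = 43. Then V = -2 + E − F = -2 + 129 − 43 = 84.

84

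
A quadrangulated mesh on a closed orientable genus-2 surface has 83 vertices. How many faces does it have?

85

χ = 2 − 2·2 = -2, and every face is a square so 4F = 2E.
V − E + F = -2 with E = 4F/2 gives 83 − (4/2 − 1)·F = -2, so F = 85 and E = 170.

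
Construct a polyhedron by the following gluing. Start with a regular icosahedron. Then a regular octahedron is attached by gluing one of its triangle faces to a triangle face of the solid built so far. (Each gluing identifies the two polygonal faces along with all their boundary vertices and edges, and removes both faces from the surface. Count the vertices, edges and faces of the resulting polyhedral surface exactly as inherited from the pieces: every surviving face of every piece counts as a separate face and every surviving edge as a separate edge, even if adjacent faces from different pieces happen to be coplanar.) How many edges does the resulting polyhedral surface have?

A regular icosahedron: V=12, E=30, F=20.
Attach a regular octahedron (V=6, E=12, F=8) along a 3-gon: merge 3 vertices and 3 edges, delete both glued faces → V=15, E=39, F=26.
Check: V − E + F = 15 − 39 + 26 = 2.

39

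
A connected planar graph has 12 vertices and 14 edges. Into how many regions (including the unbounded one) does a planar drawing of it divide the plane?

Euler's formula for a connected plane graph: V − E + F = 2, so F = 2 − 12 + 14 = 4.

4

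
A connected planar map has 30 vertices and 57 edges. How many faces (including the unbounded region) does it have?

Euler's formula for a connected plane graph: V − E + F = 2, so F = 2 − 30 + 57 = 29.

29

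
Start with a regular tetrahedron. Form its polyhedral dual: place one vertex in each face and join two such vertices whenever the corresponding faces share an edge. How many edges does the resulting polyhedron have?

6

The base solid has V = 4, E = 6, F = 4.
The dual swaps V and F and preserves E: V′ = F = 4, E′ = E = 6, F′ = V = 4.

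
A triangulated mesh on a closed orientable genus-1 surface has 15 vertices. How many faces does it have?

χ = 2 − 2·1 = 0, and every face is a triangle so 3F = 2E.
V − E + F = 0 with E = 3F/2 gives 15 − (3/2 − 1)·F = 0, so F = 30 and E = 45.

30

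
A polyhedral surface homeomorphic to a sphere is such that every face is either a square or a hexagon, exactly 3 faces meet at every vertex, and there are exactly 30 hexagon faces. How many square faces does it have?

Let x be the number of squares; then F = 30 + x.
Edge–face incidences: 2E = 6·30 + 4·x = 180 + 4x.
Every vertex has degree 3, so 3V = 2E.
Euler: V − E + F = 2 ⇒ (2E)/3 − E + (30 + x) = 2.
Multiply by 6: 2·(2E) − 3·(2E) + 6·(30 + x) = 12, i.e. 180 + 6x − (180 + 4x) = 12.
Collecting terms: 2x = 12, so x = 6.
Then 2E = 180 + 4·6 = 204, so E = 102, V = 2E/3 = 68, F = 30 + 6 = 36.

6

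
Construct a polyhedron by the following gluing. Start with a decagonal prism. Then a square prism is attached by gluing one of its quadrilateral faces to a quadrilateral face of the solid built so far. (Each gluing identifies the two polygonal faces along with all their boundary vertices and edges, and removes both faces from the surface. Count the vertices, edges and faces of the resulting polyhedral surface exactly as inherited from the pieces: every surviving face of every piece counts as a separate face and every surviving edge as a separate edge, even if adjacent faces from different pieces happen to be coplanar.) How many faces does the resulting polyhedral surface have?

A decagonal prism: V=20, E=30, F=12.
Attach a square prism (V=8, E=12, F=6) along a 4-gon: merge 4 vertices and 4 edges, delete both glued faces → V=24, E=38, F=16.
Check: V − E + F = 24 − 38 + 16 = 2.

16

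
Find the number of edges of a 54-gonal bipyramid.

A bipyramid over an n-gon has 2n triangular faces and n + 2 vertices: V = 54 + 2 = 56, E = 3·54 = 162, F = 2·54 = 108.

162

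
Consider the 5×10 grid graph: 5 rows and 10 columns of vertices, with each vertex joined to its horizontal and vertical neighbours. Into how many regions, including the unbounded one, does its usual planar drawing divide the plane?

The grid has V = 5·10 = 50 vertices and E = 5·9 + 10·4 = 85 edges.
F = 2 − V + E = 2 − 50 + 85 = 37.

37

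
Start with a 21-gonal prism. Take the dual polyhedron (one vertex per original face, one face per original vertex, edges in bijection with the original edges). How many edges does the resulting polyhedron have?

The base solid has V = 42, E = 63, F = 23.
The dual swaps V and F and preserves E: V′ = F = 23, E′ = E = 63, F′ = V = 42.

63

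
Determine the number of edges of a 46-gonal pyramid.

92

A pyramid on an n-gon base has one n-gon and n triangles: V = 46 + 1 = 47, E = 2·46 = 92, F = 46 + 1 = 47.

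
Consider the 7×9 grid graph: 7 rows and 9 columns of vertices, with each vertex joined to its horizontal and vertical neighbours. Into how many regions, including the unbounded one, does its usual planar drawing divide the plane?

49

The grid has V = 7·9 = 63 vertices and E = 7·8 + 9·6 = 110 edges.
F = 2 − V + E = 2 − 63 + 110 = 49.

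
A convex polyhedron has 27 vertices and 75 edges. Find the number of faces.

Here V − E + F = 2.
F = 2 − V + E = 2 − 27 + 75 = 50.

50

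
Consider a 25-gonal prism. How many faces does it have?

27

A prism on an n-gon has two n-gon bases and n rectangular sides: V = 2·25 = 50, E = 3·25 = 75, F = 25 + 2 = 27.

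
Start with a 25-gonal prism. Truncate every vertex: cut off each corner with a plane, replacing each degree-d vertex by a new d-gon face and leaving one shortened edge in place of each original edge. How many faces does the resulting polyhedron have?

The base solid has V = 50, E = 75, F = 27.
Truncation replaces each original edge-end by a new vertex, so V′ = 2E = 150.
Each original edge survives, and each old vertex of degree d contributes d new edges; summing degrees gives Σd = 2E, so E′ = E + 2E = 3E = 225.
Each original face survives and each original vertex becomes one new face: F′ = F + V = 77.

77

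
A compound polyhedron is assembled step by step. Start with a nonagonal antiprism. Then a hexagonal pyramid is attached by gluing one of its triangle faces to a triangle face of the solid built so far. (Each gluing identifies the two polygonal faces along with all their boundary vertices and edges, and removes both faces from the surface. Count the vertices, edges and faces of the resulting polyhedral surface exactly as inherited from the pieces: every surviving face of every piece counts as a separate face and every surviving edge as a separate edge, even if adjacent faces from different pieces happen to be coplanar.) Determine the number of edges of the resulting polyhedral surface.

A nonagonal antiprism: V=18, E=36, F=20.
Attach a hexagonal pyramid (V=7, E=12, F=7) along a 3-gon: merge 3 vertices and 3 edges, delete both glued faces → V=22, E=45, F=25.
Check: V − E + F = 22 − 45 + 25 = 2.

45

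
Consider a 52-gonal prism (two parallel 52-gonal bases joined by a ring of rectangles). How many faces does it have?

A prism on an n-gon has two n-gon bases and n rectangular sides: V = 2·52 = 104, E = 3·52 = 156, F = 52 + 2 = 54.
Check: V − E + F = 104 − 156 + 54 = 2.

54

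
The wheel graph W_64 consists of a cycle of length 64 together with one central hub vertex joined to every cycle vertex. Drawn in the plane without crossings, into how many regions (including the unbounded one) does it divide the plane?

65

W_64 has V = 64 + 1 = 65 vertices and E = 2·64 = 128 edges.
By Euler's formula F = 2 − V + E = 2 − 65 + 128 = 65.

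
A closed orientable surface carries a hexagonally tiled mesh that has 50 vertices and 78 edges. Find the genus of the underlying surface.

2

Every face is a hexagon and each edge borders two faces, so 6F = 2·78, giving F = 26.
χ = V − E + F = 50 − 78 + 26 = -2.
For a closed orientable surface χ = 2 − 2g, so g = (2 − (-2))/2 = 2.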